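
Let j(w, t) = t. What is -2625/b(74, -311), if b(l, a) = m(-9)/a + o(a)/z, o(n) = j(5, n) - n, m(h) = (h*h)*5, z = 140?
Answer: 54425/27 ≈ 2015.7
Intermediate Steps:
m(h) = 5*h² (m(h) = h²*5 = 5*h²)
o(n) = 0 (o(n) = n - n = 0)
b(l, a) = 405/a (b(l, a) = (5*(-9)²)/a + 0/140 = (5*81)/a + 0*(1/140) = 405/a + 0 = 405/a)
-2625/b(74, -311) = -2625/(405/(-311)) = -2625/(405*(-1/311)) = -2625/(-405/311) = -2625*(-311/405) = 54425/27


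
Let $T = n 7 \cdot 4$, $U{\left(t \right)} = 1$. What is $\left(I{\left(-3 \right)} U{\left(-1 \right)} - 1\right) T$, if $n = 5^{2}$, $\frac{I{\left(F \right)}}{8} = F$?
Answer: $-17500$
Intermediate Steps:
$I{\left(F \right)} = 8 F$
$n = 25$
$T = 700$ ($T = 25 \cdot 7 \cdot 4 = 175 \cdot 4 = 700$)
$\left(I{\left(-3 \right)} U{\left(-1 \right)} - 1\right) T = \left(8 \left(-3\right) 1 - 1\right) 700 = \left(\left(-24\right) 1 - 1\right) 700 = \left(-24 - 1\right) 700 = \left(-25\right) 700 = -17500$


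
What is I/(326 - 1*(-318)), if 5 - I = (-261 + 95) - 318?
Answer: 489/644 ≈ 0.75932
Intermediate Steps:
I = 489 (I = 5 - ((-261 + 95) - 318) = 5 - (-166 - 318) = 5 - 1*(-484) = 5 + 484 = 489)
I/(326 - 1*(-318)) = 489/(326 - 1*(-318)) = 489/(326 + 318) = 489/644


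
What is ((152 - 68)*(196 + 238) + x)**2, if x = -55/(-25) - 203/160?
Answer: 34025160605881/25600 ≈ 1.3291e+9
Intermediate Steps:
x = 149/160 (x = -55*(-1/25) - 203*1/160 = 11/5 - 203/160 = 149/160 ≈ 0.93125)
((152 - 68)*(196 + 238) + x)**2 = ((152 - 68)*(196 + 238) + 149/160)**2 = (84*434 + 149/160)**2 = (36456 + 149/160)**2 = (5833109/160)**2 = 34025160605881/25600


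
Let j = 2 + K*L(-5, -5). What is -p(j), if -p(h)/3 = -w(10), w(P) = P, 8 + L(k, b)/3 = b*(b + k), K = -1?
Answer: -30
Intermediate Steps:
L(k, b) = -24 + 3*b*(b + k) (L(k, b) = -24 + 3*(b*(b + k)) = -24 + 3*b*(b + k))
j = -124 (j = 2 - (-24 + 3*(-5)² + 3*(-5)*(-5)) = 2 - (-24 + 3*25 + 75) = 2 - (-24 + 75 + 75) = 2 - 1*126 = 2 - 126 = -124)
p(h) = 30 (p(h) = -(-3)*10 = -3*(-10) = 30)
-p(j) = -1*30 = -30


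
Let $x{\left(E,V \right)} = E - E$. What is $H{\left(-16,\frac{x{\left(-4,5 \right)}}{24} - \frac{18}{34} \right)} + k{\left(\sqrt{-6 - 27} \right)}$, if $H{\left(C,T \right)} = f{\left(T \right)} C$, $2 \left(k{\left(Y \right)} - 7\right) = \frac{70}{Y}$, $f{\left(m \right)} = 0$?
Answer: $7 - \frac{35 i \sqrt{33}}{33} \approx 7.0 - 6.0927 i$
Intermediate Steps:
$x{\left(E,V \right)} = 0$
$k{\left(Y \right)} = 7 + \frac{35}{Y}$ ($k{\left(Y \right)} = 7 + \frac{70 \frac{1}{Y}}{2} = 7 + \frac{35}{Y}$)
$H{\left(C,T \right)} = 0$ ($H{\left(C,T \right)} = 0 C = 0$)
$H{\left(-16,\frac{x{\left(-4,5 \right)}}{24} - \frac{18}{34} \right)} + k{\left(\sqrt{-6 - 27} \right)} = 0 + \left(7 + \frac{35}{\sqrt{-6 - 27}}\right) = 0 + \left(7 + \frac{35}{\sqrt{-33}}\right) = 0 + \left(7 + \frac{35}{i \sqrt{33}}\right) = 0 + \left(7 + 35 \left(- \frac{i \sqrt{33}}{33}\right)\right) = 0 + \left(7 - \frac{35 i \sqrt{33}}{33}\right) = 7 - \frac{35 i \sqrt{33}}{33}$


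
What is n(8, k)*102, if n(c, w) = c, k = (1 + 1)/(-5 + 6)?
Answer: 816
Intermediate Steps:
k = 2 (k = 2/1 = 2*1 = 2)
n(8, k)*102 = 8*102 = 816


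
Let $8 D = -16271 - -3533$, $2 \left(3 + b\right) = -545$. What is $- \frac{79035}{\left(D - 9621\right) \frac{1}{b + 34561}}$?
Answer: $\frac{3613005990}{14951} \approx 2.4166 \cdot 10^{5}$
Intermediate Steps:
$b = - \frac{551}{2}$ ($b = -3 + \frac{1}{2} \left(-545\right) = -3 - \frac{545}{2} = - \frac{551}{2} \approx -275.5$)
$D = - \frac{6369}{4}$ ($D = \frac{-16271 - -3533}{8} = \frac{-16271 + 3533}{8} = \frac{1}{8} \left(-12738\right) = - \frac{6369}{4} \approx -1592.3$)
$- \frac{79035}{\left(D - 9621\right) \frac{1}{b + 34561}} = - \frac{79035}{\left(- \frac{6369}{4} - 9621\right) \frac{1}{- \frac{551}{2} + 34561}} = - \frac{79035}{\left(- \frac{44853}{4}\right) \frac{1}{\frac{68571}{2}}} = - \frac{79035}{\left(- \frac{44853}{4}\right) \frac{2}{68571}} = - \frac{79035}{- \frac{14951}{45714}} = \left(-79035\right) \left(- \frac{45714}{14951}\right) = \frac{3613005990}{14951}$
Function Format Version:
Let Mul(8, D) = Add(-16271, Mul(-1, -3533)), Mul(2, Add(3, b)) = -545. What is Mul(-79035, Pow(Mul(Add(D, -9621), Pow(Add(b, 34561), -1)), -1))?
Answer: Rational(3613005990, 14951) ≈ 2.4166e+5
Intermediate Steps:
b = Rational(-551, 2) (b = Add(-3, Mul(Rational(1, 2), -545)) = Add(-3, Rational(-545, 2)) = Rational(-551, 2) ≈ -275.50)
D = Rational(-6369, 4) (D = Mul(Rational(1, 8), Add(-16271, Mul(-1, -3533))) = Mul(Rational(1, 8), Add(-16271, 3533)) = Mul(Rational(1, 8), -12738) = Rational(-6369, 4) ≈ -1592.3)
Mul(-79035, Pow(Mul(Add(D, -9621), Pow(Add(b, 34561), -1)), -1)) = Mul(-79035, Pow(Mul(Add(Rational(-6369, 4), -9621), Pow(Add(Rational(-551, 2), 34561), -1)), -1)) = Mul(-79035, Pow(Mul(Rational(-44853, 4), Pow(Rational(68571, 2), -1)), -1)) = Mul(-79035, Pow(Mul(Rational(-44853, 4), Rational(2, 68571)), -1)) = Mul(-79035, Pow(Rational(-14951, 45714), -1)) = Mul(-79035, Rational(-45714, 14951)) = Rational(3613005990, 14951)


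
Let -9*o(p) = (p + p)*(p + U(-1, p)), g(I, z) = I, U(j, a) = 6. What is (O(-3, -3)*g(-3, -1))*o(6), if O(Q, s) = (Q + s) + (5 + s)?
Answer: -192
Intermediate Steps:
o(p) = -2*p*(6 + p)/9 (o(p) = -(p + p)*(p + 6)/9 = -2*p*(6 + p)/9)
O(Q, s) = 5 + Q + 2*s
(O(-3, -3)*g(-3, -1))*o(6) = ((5 - 3 + 2*(-3))*(-3))*(-2/9*6*(6 + 6)) = ((5 - 3 - 6)*(-3))*(-2/9*6*12) = -4*(-3)*(-16) = 12*(-16) = -192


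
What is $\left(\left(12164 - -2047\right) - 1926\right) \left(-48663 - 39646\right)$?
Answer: $-1084876065$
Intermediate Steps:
$\left(\left(12164 - -2047\right) - 1926\right) \left(-48663 - 39646\right) = \left(\left(12164 + 2047\right) - 1926\right) \left(-88309\right) = \left(14211 - 1926\right) \left(-88309\right) = 12285 \left(-88309\right) = -1084876065$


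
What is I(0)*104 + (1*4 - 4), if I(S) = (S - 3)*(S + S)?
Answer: 0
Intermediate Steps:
I(S) = 2*S*(-3 + S) (I(S) = (-3 + S)*(2*S) = 2*S*(-3 + S))
I(0)*104 + (1*4 - 4) = (2*0*(-3 + 0))*104 + (1*4 - 4) = (2*0*(-3))*104 + (4 - 4) = 0*104 + 0 = 0 + 0 = 0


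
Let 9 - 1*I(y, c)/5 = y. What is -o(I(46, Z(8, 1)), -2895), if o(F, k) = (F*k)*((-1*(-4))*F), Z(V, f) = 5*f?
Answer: 396325500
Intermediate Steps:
I(y, c) = 45 - 5*y
o(F, k) = 4*k*F**2 (o(F, k) = (F*k)*(4*F) = 4*k*F**2)
-o(I(46, Z(8, 1)), -2895) = -4*(-2895)*(45 - 5*46)**2 = -4*(-2895)*(45 - 230)**2 = -4*(-2895)*(-185)**2 = -4*(-2895)*34225 = -1*(-396325500) = 396325500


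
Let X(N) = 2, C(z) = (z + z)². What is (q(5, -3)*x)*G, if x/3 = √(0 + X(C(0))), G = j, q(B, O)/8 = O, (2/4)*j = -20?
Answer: 2880*√2 ≈ 4072.9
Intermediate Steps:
j = -40 (j = 2*(-20) = -40)
q(B, O) = 8*O
G = -40
C(z) = 4*z² (C(z) = (2*z)² = 4*z²)
x = 3*√2 (x = 3*√(0 + 2) = 3*√2 ≈ 4.2426)
(q(5, -3)*x)*G = ((8*(-3))*(3*√2))*(-40) = -72*√2*(-40) = 2880*√2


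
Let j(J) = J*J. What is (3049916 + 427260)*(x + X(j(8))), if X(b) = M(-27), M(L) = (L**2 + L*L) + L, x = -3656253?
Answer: -12708459342672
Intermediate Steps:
j(J) = J**2
M(L) = L + 2*L**2 (M(L) = (L**2 + L**2) + L = 2*L**2 + L = L + 2*L**2)
X(b) = 1431 (X(b) = -27*(1 + 2*(-27)) = -27*(1 - 54) = -27*(-53) = 1431)
(3049916 + 427260)*(x + X(j(8))) = (3049916 + 427260)*(-3656253 + 1431) = 3477176*(-3654822) = -12708459342672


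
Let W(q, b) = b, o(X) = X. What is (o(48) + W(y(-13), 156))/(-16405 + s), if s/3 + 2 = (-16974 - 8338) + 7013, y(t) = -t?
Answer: -51/17827 ≈ -0.0028608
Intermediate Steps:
s = -54903 (s = -6 + 3*((-16974 - 8338) + 7013) = -6 + 3*(-25312 + 7013) = -6 + 3*(-18299) = -6 - 54897 = -54903)
(o(48) + W(y(-13), 156))/(-16405 + s) = (48 + 156)/(-16405 - 54903) = 204/(-71308) = 204*(-1/71308) = -51/17827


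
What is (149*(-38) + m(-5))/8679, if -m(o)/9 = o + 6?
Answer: -5671/8679 ≈ -0.65342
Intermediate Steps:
m(o) = -54 - 9*o (m(o) = -9*(o + 6) = -9*(6 + o) = -54 - 9*o)
(149*(-38) + m(-5))/8679 = (149*(-38) + (-54 - 9*(-5)))/8679 = (-5662 + (-54 + 45))*(1/8679) = (-5662 - 9)*(1/8679) = -5671*1/8679 = -5671/8679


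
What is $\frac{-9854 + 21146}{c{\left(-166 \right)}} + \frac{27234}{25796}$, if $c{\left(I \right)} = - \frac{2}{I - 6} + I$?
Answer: $- \frac{12331019901}{184118950} \approx -66.973$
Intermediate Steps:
$c{\left(I \right)} = I - \frac{2}{-6 + I}$ ($c{\left(I \right)} = - \frac{2}{-6 + I} + I = I - \frac{2}{-6 + I}$)
$\frac{-9854 + 21146}{c{\left(-166 \right)}} + \frac{27234}{25796} = \frac{-9854 + 21146}{\frac{1}{-6 - 166} \left(-2 + \left(-166\right)^{2} - -996\right)} + \frac{27234}{25796} = \frac{11292}{\frac{1}{-172} \left(-2 + 27556 + 996\right)} + 27234 \cdot \frac{1}{25796} = \frac{11292}{\left(- \frac{1}{172}\right) 28550} + \frac{13617}{12898} = \frac{11292}{- \frac{14275}{86}} + \frac{13617}{12898} = 11292 \left(- \frac{86}{14275}\right) + \frac{13617}{12898} = - \frac{971112}{14275} + \frac{13617}{12898} = - \frac{12331019901}{184118950}$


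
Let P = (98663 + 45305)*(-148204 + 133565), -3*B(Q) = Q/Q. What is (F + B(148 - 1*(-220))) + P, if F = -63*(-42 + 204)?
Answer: -6322673275/3 ≈ -2.1076e+9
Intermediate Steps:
F = -10206 (F = -63*162 = -10206)
B(Q) = -⅓ (B(Q) = -Q/(3*Q) = -⅓*1 = -⅓)
P = -2107547552 (P = 143968*(-14639) = -2107547552)
(F + B(148 - 1*(-220))) + P = (-10206 - ⅓) - 2107547552 = -30619/3 - 2107547552 = -6322673275/3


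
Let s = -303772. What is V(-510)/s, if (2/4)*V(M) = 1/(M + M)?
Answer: 1/154923720 ≈ 6.4548e-9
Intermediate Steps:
V(M) = 1/M (V(M) = 2/(M + M) = 2/((2*M)) = 2*(1/(2*M)) = 1/M)
V(-510)/s = 1/(-510*(-303772)) = -1/510*(-1/303772) = 1/154923720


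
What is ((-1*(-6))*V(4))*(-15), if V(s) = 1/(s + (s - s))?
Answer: -45/2 ≈ -22.500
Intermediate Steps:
V(s) = 1/s (V(s) = 1/(s + 0) = 1/s)
((-1*(-6))*V(4))*(-15) = (-1*(-6)/4)*(-15) = (6*(¼))*(-15) = (3/2)*(-15) = -45/2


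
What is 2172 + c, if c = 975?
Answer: 3147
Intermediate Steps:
2172 + c = 2172 + 975 = 3147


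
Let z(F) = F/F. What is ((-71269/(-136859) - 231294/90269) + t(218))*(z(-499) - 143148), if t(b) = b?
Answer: -381913044088149071/12354125071 ≈ -3.0914e+7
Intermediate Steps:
z(F) = 1
((-71269/(-136859) - 231294/90269) + t(218))*(z(-499) - 143148) = ((-71269/(-136859) - 231294/90269) + 218)*(1 - 143148) = ((-71269*(-1/136859) - 231294*1/90269) + 218)*(-143147) = ((71269/136859 - 231294/90269) + 218)*(-143147) = (-25221284185/12354125071 + 218)*(-143147) = (2667977981293/12354125071)*(-143147) = -381913044088149071/12354125071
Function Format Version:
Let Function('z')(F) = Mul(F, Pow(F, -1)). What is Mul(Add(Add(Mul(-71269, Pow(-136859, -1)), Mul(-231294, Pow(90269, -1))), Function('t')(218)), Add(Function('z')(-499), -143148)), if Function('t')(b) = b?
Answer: Rational(-381913044088149071, 12354125071) ≈ -3.0914e+7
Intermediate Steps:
Function('z')(F) = 1
Mul(Add(Add(Mul(-71269, Pow(-136859, -1)), Mul(-231294, Pow(90269, -1))), Function('t')(218)), Add(Function('z')(-499), -143148)) = Mul(Add(Add(Mul(-71269, Pow(-136859, -1)), Mul(-231294, Pow(90269, -1))), 218), Add(1, -143148)) = Mul(Add(Add(Mul(-71269, Rational(-1, 136859)), Mul(-231294, Rational(1, 90269))), 218), -143147) = Mul(Add(Add(Rational(71269, 136859), Rational(-231294, 90269)), 218), -143147) = Mul(Add(Rational(-25221284185, 12354125071), 218), -143147) = Mul(Rational(2667977981293, 12354125071), -143147) = Rational(-381913044088149071, 12354125071)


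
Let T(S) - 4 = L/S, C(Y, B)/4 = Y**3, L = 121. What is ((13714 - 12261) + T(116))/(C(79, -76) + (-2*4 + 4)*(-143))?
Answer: 169133/228836448 ≈ 0.00073910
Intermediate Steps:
C(Y, B) = 4*Y**3
T(S) = 4 + 121/S
((13714 - 12261) + T(116))/(C(79, -76) + (-2*4 + 4)*(-143)) = ((13714 - 12261) + (4 + 121/116))/(4*79**3 + (-2*4 + 4)*(-143)) = (1453 + (4 + 121*(1/116)))/(4*493039 + (-8 + 4)*(-143)) = (1453 + (4 + 121/116))/(1972156 - 4*(-143)) = (1453 + 585/116)/(1972156 + 572) = (169133/116)/1972728 = (169133/116)*(1/1972728) = 169133/228836448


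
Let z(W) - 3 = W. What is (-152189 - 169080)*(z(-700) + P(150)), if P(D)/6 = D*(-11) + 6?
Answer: 3392921909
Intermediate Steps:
z(W) = 3 + W
P(D) = 36 - 66*D (P(D) = 6*(D*(-11) + 6) = 6*(-11*D + 6) = 6*(6 - 11*D) = 36 - 66*D)
(-152189 - 169080)*(z(-700) + P(150)) = (-152189 - 169080)*((3 - 700) + (36 - 66*150)) = -321269*(-697 + (36 - 9900)) = -321269*(-697 - 9864) = -321269*(-10561) = 3392921909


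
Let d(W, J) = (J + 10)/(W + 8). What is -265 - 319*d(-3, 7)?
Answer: -6748/5 ≈ -1349.6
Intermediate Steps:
d(W, J) = (10 + J)/(8 + W)
-265 - 319*d(-3, 7) = -265 - 319*(10 + 7)/(8 - 3) = -265 - 319*17/5 = -265 - 5423/5 = -6748/5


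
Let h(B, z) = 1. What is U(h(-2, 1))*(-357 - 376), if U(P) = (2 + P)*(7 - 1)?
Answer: -13194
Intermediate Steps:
U(P) = 12 + 6*P (U(P) = (2 + P)*6 = 12 + 6*P)
U(h(-2, 1))*(-357 - 376) = (12 + 6*1)*(-357 - 376) = (12 + 6)*(-733) = 18*(-733) = -13194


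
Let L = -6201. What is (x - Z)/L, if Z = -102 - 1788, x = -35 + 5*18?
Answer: -1945/6201 ≈ -0.31366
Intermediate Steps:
x = 55 (x = -35 + 90 = 55)
Z = -1890
(x - Z)/L = (55 - 1*(-1890))/(-6201) = (55 + 1890)*(-1/6201) = 1945*(-1/6201) = -1945/6201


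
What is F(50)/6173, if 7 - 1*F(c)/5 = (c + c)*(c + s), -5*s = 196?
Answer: -5365/6173 ≈ -0.86911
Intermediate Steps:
s = -196/5 (s = -1/5*196 = -196/5 ≈ -39.200)
F(c) = 35 - 10*c*(-196/5 + c) (F(c) = 35 - 5*(c + c)*(c - 196/5) = 35 - 5*2*c*(-196/5 + c) = 35 - 10*c*(-196/5 + c))
F(50)/6173 = (35 - 10*50**2 + 392*50)/6173 = (35 - 10*2500 + 19600)*(1/6173) = (35 - 25000 + 19600)*(1/6173) = -5365*1/6173 = -5365/6173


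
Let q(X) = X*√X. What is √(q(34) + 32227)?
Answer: √(32227 + 34*√34) ≈ 180.07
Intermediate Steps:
q(X) = X^(3/2)
√(q(34) + 32227) = √(34^(3/2) + 32227) = √(34*√34 + 32227) = √(32227 + 34*√34)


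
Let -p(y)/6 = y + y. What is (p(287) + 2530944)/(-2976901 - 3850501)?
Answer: -1263750/3413701 ≈ -0.37020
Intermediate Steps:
p(y) = -12*y (p(y) = -6*(y + y) = -12*y)
(p(287) + 2530944)/(-2976901 - 3850501) = (-12*287 + 2530944)/(-2976901 - 3850501) = (-3444 + 2530944)/(-6827402) = 2527500*(-1/6827402) = -1263750/3413701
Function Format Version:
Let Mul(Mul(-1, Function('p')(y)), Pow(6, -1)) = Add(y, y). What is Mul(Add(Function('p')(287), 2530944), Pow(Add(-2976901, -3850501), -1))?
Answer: Rational(-1263750, 3413701) ≈ -0.37020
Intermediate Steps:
Function('p')(y) = Mul(-12, y) (Function('p')(y) = Mul(-6, Add(y, y)) = Mul(-6, Mul(2, y)) = Mul(-12, y))
Mul(Add(Function('p')(287), 2530944), Pow(Add(-2976901, -3850501), -1)) = Mul(Add(Mul(-12, 287), 2530944), Pow(Add(-2976901, -3850501), -1)) = Mul(Add(-3444, 2530944), Pow(-6827402, -1)) = Mul(2527500, Rational(-1, 6827402)) = Rational(-1263750, 3413701)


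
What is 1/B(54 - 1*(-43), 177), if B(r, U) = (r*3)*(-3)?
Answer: -1/873 ≈ -0.0011455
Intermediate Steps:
B(r, U) = -9*r (B(r, U) = (3*r)*(-3) = -9*r)
1/B(54 - 1*(-43), 177) = 1/(-9*(54 - 1*(-43))) = 1/(-9*(54 + 43)) = 1/(-9*97) = 1/(-873) = -1/873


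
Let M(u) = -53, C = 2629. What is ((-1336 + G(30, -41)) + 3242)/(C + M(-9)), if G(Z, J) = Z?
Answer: 121/161 ≈ 0.75155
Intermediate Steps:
((-1336 + G(30, -41)) + 3242)/(C + M(-9)) = ((-1336 + 30) + 3242)/(2629 - 53) = (-1306 + 3242)/2576 = 1936*(1/2576) = 121/161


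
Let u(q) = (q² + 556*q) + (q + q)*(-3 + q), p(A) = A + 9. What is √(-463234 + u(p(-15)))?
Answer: I*√466426 ≈ 682.95*I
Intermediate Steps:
p(A) = 9 + A
u(q) = q² + 556*q + 2*q*(-3 + q) (u(q) = (q² + 556*q) + (2*q)*(-3 + q) = (q² + 556*q) + 2*q*(-3 + q) = q² + 556*q + 2*q*(-3 + q))
√(-463234 + u(p(-15))) = √(-463234 + (9 - 15)*(550 + 3*(9 - 15))) = √(-463234 - 6*(550 + 3*(-6))) = √(-463234 - 6*(550 - 18)) = √(-463234 - 6*532) = √(-463234 - 3192) = √(-466426) = I*√466426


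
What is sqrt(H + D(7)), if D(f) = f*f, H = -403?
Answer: I*sqrt(354) ≈ 18.815*I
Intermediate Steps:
D(f) = f**2
sqrt(H + D(7)) = sqrt(-403 + 7**2) = sqrt(-403 + 49) = sqrt(-354) = I*sqrt(354)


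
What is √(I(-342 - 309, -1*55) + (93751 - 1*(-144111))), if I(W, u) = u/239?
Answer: √13586902157/239 ≈ 487.71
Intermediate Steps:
I(W, u) = u/239 (I(W, u) = u*(1/239) = u/239)
√(I(-342 - 309, -1*55) + (93751 - 1*(-144111))) = √((-1*55)/239 + (93751 - 1*(-144111))) = √((1/239)*(-55) + (93751 + 144111)) = √(-55/239 + 237862) = √(56848963/239) = √13586902157/239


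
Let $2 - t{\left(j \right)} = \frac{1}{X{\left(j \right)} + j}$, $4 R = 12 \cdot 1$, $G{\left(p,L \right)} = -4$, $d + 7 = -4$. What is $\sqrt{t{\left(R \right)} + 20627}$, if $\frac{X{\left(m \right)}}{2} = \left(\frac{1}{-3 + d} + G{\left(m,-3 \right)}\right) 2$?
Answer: $\frac{2 \sqrt{44605218}}{93} \approx 143.63$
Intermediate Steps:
$d = -11$ ($d = -7 - 4 = -11$)
$R = 3$ ($R = \frac{12 \cdot 1}{4} = \frac{1}{4} \cdot 12 = 3$)
$X{\left(m \right)} = - \frac{114}{7}$ ($X{\left(m \right)} = 2 \left(\frac{1}{-3 - 11} - 4\right) 2 = 2 \left(\frac{1}{-14} - 4\right) 2 = 2 \left(- \frac{1}{14} - 4\right) 2 = 2 \left(\left(- \frac{57}{14}\right) 2\right) = 2 \left(- \frac{57}{7}\right) = - \frac{114}{7}$)
$t{\left(j \right)} = 2 - \frac{1}{- \frac{114}{7} + j}$
$\sqrt{t{\left(R \right)} + 20627} = \sqrt{\frac{-235 + 14 \cdot 3}{-114 + 7 \cdot 3} + 20627} = \sqrt{\frac{-235 + 42}{-114 + 21} + 20627} = \sqrt{\frac{1}{-93} \left(-193\right) + 20627} = \sqrt{\left(- \frac{1}{93}\right) \left(-193\right) + 20627} = \sqrt{\frac{193}{93} + 20627} = \sqrt{\frac{1918504}{93}} = \frac{2 \sqrt{44605218}}{93}$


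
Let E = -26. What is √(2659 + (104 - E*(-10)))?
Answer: √2503 ≈ 50.030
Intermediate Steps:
√(2659 + (104 - E*(-10))) = √(2659 + (104 - (-26)*(-10))) = √(2659 + (104 - 1*260)) = √(2659 + (104 - 260)) = √(2659 - 156) = √2503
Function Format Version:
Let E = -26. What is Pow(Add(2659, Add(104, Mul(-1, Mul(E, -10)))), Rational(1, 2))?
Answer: Pow(2503, Rational(1, 2)) ≈ 50.030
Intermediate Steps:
Pow(Add(2659, Add(104, Mul(-1, Mul(E, -10)))), Rational(1, 2)) = Pow(Add(2659, Add(104, Mul(-1, Mul(-26, -10)))), Rational(1, 2)) = Pow(Add(2659, Add(104, Mul(-1, 260))), Rational(1, 2)) = Pow(Add(2659, Add(104, -260)), Rational(1, 2)) = Pow(Add(2659, -156), Rational(1, 2)) = Pow(2503, Rational(1, 2))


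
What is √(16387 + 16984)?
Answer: √33371 ≈ 182.68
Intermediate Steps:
√(16387 + 16984) = √33371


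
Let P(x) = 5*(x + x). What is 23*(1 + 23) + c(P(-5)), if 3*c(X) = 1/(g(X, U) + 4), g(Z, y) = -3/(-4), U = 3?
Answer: 31468/57 ≈ 552.07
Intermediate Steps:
g(Z, y) = ¾ (g(Z, y) = -3*(-¼) = ¾)
P(x) = 10*x (P(x) = 5*(2*x) = 10*x)
c(X) = 4/57 (c(X) = 1/(3*(¾ + 4)) = 1/(3*(19/4)) = (⅓)*(4/19) = 4/57)
23*(1 + 23) + c(P(-5)) = 23*(1 + 23) + 4/57 = 23*24 + 4/57 = 552 + 4/57 = 31468/57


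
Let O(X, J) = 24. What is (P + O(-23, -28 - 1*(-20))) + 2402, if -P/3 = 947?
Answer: -415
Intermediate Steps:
P = -2841 (P = -3*947 = -2841)
(P + O(-23, -28 - 1*(-20))) + 2402 = (-2841 + 24) + 2402 = -2817 + 2402 = -415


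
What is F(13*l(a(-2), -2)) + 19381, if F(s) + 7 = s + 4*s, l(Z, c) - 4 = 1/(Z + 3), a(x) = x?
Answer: 19699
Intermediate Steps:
l(Z, c) = 4 + 1/(3 + Z) (l(Z, c) = 4 + 1/(Z + 3) = 4 + 1/(3 + Z))
F(s) = -7 + 5*s (F(s) = -7 + (s + 4*s) = -7 + 5*s)
F(13*l(a(-2), -2)) + 19381 = (-7 + 5*(13*((13 + 4*(-2))/(3 - 2)))) + 19381 = (-7 + 5*(13*((13 - 8)/1))) + 19381 = (-7 + 5*(13*(1*5))) + 19381 = (-7 + 5*(13*5)) + 19381 = (-7 + 5*65) + 19381 = (-7 + 325) + 19381 = 318 + 19381 = 19699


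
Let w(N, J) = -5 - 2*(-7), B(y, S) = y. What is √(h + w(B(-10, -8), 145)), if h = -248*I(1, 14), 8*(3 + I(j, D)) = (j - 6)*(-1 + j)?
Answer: √753 ≈ 27.441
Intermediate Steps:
I(j, D) = -3 + (-1 + j)*(-6 + j)/8 (I(j, D) = -3 + ((j - 6)*(-1 + j))/8 = -3 + ((-6 + j)*(-1 + j))/8 = -3 + ((-1 + j)*(-6 + j))/8 = -3 + (-1 + j)*(-6 + j)/8)
w(N, J) = 9 (w(N, J) = -5 + 14 = 9)
h = 744 (h = -248*(-9/4 - 7/8*1 + (⅛)*1²) = -248*(-9/4 - 7/8 + (⅛)*1) = -248*(-9/4 - 7/8 + ⅛) = -248*(-3) = 744)
√(h + w(B(-10, -8), 145)) = √(744 + 9) = √753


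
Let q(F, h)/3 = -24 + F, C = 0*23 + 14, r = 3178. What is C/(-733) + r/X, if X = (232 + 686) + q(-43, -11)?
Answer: 2319436/525561 ≈ 4.4133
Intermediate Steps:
C = 14 (C = 0 + 14 = 14)
q(F, h) = -72 + 3*F (q(F, h) = 3*(-24 + F) = -72 + 3*F)
X = 717 (X = (232 + 686) + (-72 + 3*(-43)) = 918 + (-72 - 129) = 918 - 201 = 717)
C/(-733) + r/X = 14/(-733) + 3178/717 = 14*(-1/733) + 3178*(1/717) = -14/733 + 3178/717 = 2319436/525561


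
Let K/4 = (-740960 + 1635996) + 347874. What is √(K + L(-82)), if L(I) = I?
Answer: √4971558 ≈ 2229.7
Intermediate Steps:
K = 4971640 (K = 4*((-740960 + 1635996) + 347874) = 4*(895036 + 347874) = 4*1242910 = 4971640)
√(K + L(-82)) = √(4971640 - 82) = √4971558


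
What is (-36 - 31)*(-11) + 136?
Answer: 873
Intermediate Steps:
(-36 - 31)*(-11) + 136 = -67*(-11) + 136 = 737 + 136 = 873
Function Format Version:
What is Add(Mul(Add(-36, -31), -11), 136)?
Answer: 873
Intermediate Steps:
Add(Mul(Add(-36, -31), -11), 136) = Add(Mul(-67, -11), 136) = Add(737, 136) = 873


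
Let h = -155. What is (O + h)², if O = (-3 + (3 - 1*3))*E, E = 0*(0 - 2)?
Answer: 24025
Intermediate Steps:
E = 0 (E = 0*(-2) = 0)
O = 0 (O = (-3 + (3 - 1*3))*0 = (-3 + (3 - 3))*0 = (-3 + 0)*0 = -3*0 = 0)
(O + h)² = (0 - 155)² = (-155)² = 24025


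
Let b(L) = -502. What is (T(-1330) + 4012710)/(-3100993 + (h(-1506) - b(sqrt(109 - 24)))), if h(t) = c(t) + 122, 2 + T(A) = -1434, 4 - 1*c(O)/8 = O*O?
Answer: -4011274/21244625 ≈ -0.18881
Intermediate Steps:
c(O) = 32 - 8*O**2 (c(O) = 32 - 8*O*O = 32 - 8*O**2)
T(A) = -1436 (T(A) = -2 - 1434 = -1436)
h(t) = 154 - 8*t**2 (h(t) = (32 - 8*t**2) + 122 = 154 - 8*t**2)
(T(-1330) + 4012710)/(-3100993 + (h(-1506) - b(sqrt(109 - 24)))) = (-1436 + 4012710)/(-3100993 + ((154 - 8*(-1506)**2) - 1*(-502))) = 4011274/(-3100993 + ((154 - 8*2268036) + 502)) = 4011274/(-3100993 + ((154 - 18144288) + 502)) = 4011274/(-3100993 + (-18144134 + 502)) = 4011274/(-3100993 - 18143632) = 4011274/(-21244625) = 4011274*(-1/21244625) = -4011274/21244625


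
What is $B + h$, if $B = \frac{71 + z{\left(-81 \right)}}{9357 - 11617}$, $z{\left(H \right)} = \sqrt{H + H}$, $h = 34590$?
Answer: $\frac{78173329}{2260} - \frac{9 i \sqrt{2}}{2260} \approx 34590.0 - 0.0056318 i$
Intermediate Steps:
$z{\left(H \right)} = \sqrt{2} \sqrt{H}$ ($z{\left(H \right)} = \sqrt{2 H} = \sqrt{2} \sqrt{H}$)
$B = - \frac{71}{2260} - \frac{9 i \sqrt{2}}{2260}$ ($B = \frac{71 + \sqrt{2} \sqrt{-81}}{9357 - 11617} = \frac{71 + \sqrt{2} \cdot 9 i}{-2260} = \left(71 + 9 i \sqrt{2}\right) \left(- \frac{1}{2260}\right) = - \frac{71}{2260} - \frac{9 i \sqrt{2}}{2260} \approx -0.031416 - 0.0056318 i$)
$B + h = \left(- \frac{71}{2260} - \frac{9 i \sqrt{2}}{2260}\right) + 34590 = \frac{78173329}{2260} - \frac{9 i \sqrt{2}}{2260}$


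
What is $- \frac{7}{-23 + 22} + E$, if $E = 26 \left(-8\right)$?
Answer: $-201$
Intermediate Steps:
$E = -208$
$- \frac{7}{-23 + 22} + E = - \frac{7}{-23 + 22} - 208 = - \frac{7}{-1} - 208 = \left(-7\right) \left(-1\right) - 208 = 7 - 208 = -201$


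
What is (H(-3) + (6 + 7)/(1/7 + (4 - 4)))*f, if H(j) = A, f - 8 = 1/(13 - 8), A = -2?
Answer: 3649/5 ≈ 729.80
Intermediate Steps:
f = 41/5 (f = 8 + 1/(13 - 8) = 8 + 1/5 = 41/5 ≈ 8.2000)
H(j) = -2
(H(-3) + (6 + 7)/(1/7 + (4 - 4)))*f = (-2 + (6 + 7)/(1/7 + (4 - 4)))*(41/5) = (-2 + 13/(1/7 + 0))*(41/5) = (-2 + 13/(1/7))*(41/5) = (-2 + 13*7)*(41/5) = (-2 + 91)*(41/5) = 89*(41/5) = 3649/5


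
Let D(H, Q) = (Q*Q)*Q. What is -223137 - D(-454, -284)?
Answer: 22683167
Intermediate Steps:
D(H, Q) = Q³ (D(H, Q) = Q²*Q = Q³)
-223137 - D(-454, -284) = -223137 - 1*(-284)³ = -223137 - 1*(-22906304) = -223137 + 22906304 = 22683167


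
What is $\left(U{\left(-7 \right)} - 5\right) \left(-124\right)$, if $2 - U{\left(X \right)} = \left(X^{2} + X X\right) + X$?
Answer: $11656$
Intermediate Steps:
$U{\left(X \right)} = 2 - X - 2 X^{2}$ ($U{\left(X \right)} = 2 - \left(\left(X^{2} + X X\right) + X\right) = 2 - \left(\left(X^{2} + X^{2}\right) + X\right) = 2 - \left(2 X^{2} + X\right) = 2 - \left(X + 2 X^{2}\right) = 2 - X - 2 X^{2}$)
$\left(U{\left(-7 \right)} - 5\right) \left(-124\right) = \left(\left(2 - -7 - 2 \left(-7\right)^{2}\right) - 5\right) \left(-124\right) = \left(\left(2 + 7 - 98\right) - 5\right) \left(-124\right) = \left(-89 - 5\right) \left(-124\right) = \left(-94\right) \left(-124\right) = 11656$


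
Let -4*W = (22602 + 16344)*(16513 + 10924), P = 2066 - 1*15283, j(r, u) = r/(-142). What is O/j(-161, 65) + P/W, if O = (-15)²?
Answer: 17070272652824/86019192861 ≈ 198.45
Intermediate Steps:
j(r, u) = -r/142 (j(r, u) = r*(-1/142) = -r/142)
P = -13217 (P = 2066 - 15283 = -13217)
W = -534280701/2 (W = -(22602 + 16344)*(16513 + 10924)/4 = -19473*27437/2 = -¼*1068561402 = -534280701/2 ≈ -2.6714e+8)
O = 225
O/j(-161, 65) + P/W = 225/((-1/142*(-161))) - 13217/(-534280701/2) = 225/(161/142) - 13217*(-2/534280701) = 225*(142/161) + 26434/534280701 = 31950/161 + 26434/534280701 = 17070272652824/86019192861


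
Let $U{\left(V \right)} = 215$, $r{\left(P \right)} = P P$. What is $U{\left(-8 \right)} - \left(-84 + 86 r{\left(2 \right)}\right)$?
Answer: $-45$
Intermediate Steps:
$r{\left(P \right)} = P^{2}$
$U{\left(-8 \right)} - \left(-84 + 86 r{\left(2 \right)}\right) = 215 + \left(- 86 \cdot 2^{2} + 84\right) = 215 + \left(\left(-86\right) 4 + 84\right) = 215 + \left(-344 + 84\right) = 215 - 260 = -45$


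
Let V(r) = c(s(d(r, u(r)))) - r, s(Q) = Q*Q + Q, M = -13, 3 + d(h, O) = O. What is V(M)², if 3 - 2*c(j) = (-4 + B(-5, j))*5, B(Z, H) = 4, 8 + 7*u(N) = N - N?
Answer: 841/4 ≈ 210.25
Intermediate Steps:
u(N) = -8/7 (u(N) = -8/7 + (N - N)/7 = -8/7 + (⅐)*0 = -8/7 + 0 = -8/7)
d(h, O) = -3 + O
s(Q) = Q + Q² (s(Q) = Q² + Q = Q + Q²)
c(j) = 3/2 (c(j) = 3/2 - (-4 + 4)*5/2 = 3/2 - 0*5 = 3/2 - ½*0 = 3/2 + 0 = 3/2)
V(r) = 3/2 - r
V(M)² = (3/2 - 1*(-13))² = (3/2 + 13)² = (29/2)² = 841/4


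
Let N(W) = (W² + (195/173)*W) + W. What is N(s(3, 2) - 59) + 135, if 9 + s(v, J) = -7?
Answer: 968880/173 ≈ 5600.5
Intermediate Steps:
s(v, J) = -16 (s(v, J) = -9 - 7 = -16)
N(W) = W² + 368*W/173 (N(W) = (W² + (195*(1/173))*W) + W = (W² + 195*W/173) + W = W² + 368*W/173)
N(s(3, 2) - 59) + 135 = (-16 - 59)*(368 + 173*(-16 - 59))/173 + 135 = (1/173)*(-75)*(368 + 173*(-75)) + 135 = (1/173)*(-75)*(368 - 12975) + 135 = (1/173)*(-75)*(-12607) + 135 = 945525/173 + 135 = 968880/173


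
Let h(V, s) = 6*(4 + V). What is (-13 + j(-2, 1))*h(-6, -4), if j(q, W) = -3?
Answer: 192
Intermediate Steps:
h(V, s) = 24 + 6*V
(-13 + j(-2, 1))*h(-6, -4) = (-13 - 3)*(24 + 6*(-6)) = -16*(24 - 36) = -16*(-12) = 192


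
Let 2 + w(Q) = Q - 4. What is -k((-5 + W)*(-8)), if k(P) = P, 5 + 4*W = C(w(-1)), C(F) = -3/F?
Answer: -344/7 ≈ -49.143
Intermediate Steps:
w(Q) = -6 + Q (w(Q) = -2 + (Q - 4) = -2 + (-4 + Q) = -6 + Q)
W = -8/7 (W = -5/4 + (-3/(-6 - 1))/4 = -5/4 + (-3/(-7))/4 = -5/4 + (-3*(-⅐))/4 = -5/4 + (¼)*(3/7) = -5/4 + 3/28 = -8/7 ≈ -1.1429)
-k((-5 + W)*(-8)) = -(-5 - 8/7)*(-8) = -(-43)*(-8)/7 = -1*344/7 = -344/7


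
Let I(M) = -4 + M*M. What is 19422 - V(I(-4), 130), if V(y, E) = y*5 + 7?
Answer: 19355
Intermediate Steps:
I(M) = -4 + M**2
V(y, E) = 7 + 5*y (V(y, E) = 5*y + 7 = 7 + 5*y)
19422 - V(I(-4), 130) = 19422 - (7 + 5*(-4 + (-4)**2)) = 19422 - (7 + 5*(-4 + 16)) = 19422 - (7 + 5*12) = 19422 - (7 + 60) = 19422 - 1*67 = 19422 - 67 = 19355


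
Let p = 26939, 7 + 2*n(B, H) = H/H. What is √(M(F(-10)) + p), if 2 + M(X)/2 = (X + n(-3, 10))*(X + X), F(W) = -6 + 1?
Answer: √27095 ≈ 164.61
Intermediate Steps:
n(B, H) = -3 (n(B, H) = -7/2 + (H/H)/2 = -7/2 + (½)*1 = -7/2 + ½ = -3)
F(W) = -5
M(X) = -4 + 4*X*(-3 + X) (M(X) = -4 + 2*((X - 3)*(X + X)) = -4 + 2*((-3 + X)*(2*X)) = -4 + 2*(2*X*(-3 + X)) = -4 + 4*X*(-3 + X))
√(M(F(-10)) + p) = √((-4 - 12*(-5) + 4*(-5)²) + 26939) = √((-4 + 60 + 4*25) + 26939) = √((-4 + 60 + 100) + 26939) = √(156 + 26939) = √27095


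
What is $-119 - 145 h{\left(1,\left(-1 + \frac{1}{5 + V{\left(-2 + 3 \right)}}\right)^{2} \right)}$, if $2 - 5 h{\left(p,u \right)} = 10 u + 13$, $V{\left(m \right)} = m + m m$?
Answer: $\frac{20240}{49} \approx 413.06$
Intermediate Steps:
$V{\left(m \right)} = m + m^{2}$
$h{\left(p,u \right)} = - \frac{11}{5} - 2 u$ ($h{\left(p,u \right)} = \frac{2}{5} - \frac{10 u + 13}{5} = \frac{2}{5} - \frac{13 + 10 u}{5} = \frac{2}{5} - \left(\frac{13}{5} + 2 u\right) = - \frac{11}{5} - 2 u$)
$-119 - 145 h{\left(1,\left(-1 + \frac{1}{5 + V{\left(-2 + 3 \right)}}\right)^{2} \right)} = -119 - 145 \left(- \frac{11}{5} - 2 \left(-1 + \frac{1}{5 + \left(-2 + 3\right) \left(1 + \left(-2 + 3\right)\right)}\right)^{2}\right) = -119 - 145 \left(- \frac{11}{5} - 2 \left(-1 + \frac{1}{5 + 1 \left(1 + 1\right)}\right)^{2}\right) = -119 - 145 \left(- \frac{11}{5} - 2 \left(-1 + \frac{1}{5 + 1 \cdot 2}\right)^{2}\right) = -119 - 145 \left(- \frac{11}{5} - 2 \left(-1 + \frac{1}{5 + 2}\right)^{2}\right) = -119 - 145 \left(- \frac{11}{5} - 2 \left(-1 + \frac{1}{7}\right)^{2}\right) = -119 - 145 \left(- \frac{11}{5} - 2 \left(- \frac{6}{7}\right)^{2}\right) = -119 - 145 \left(- \frac{11}{5} - \frac{72}{49}\right) = -119 - - \frac{26071}{49} = -119 + \frac{26071}{49} = \frac{20240}{49}$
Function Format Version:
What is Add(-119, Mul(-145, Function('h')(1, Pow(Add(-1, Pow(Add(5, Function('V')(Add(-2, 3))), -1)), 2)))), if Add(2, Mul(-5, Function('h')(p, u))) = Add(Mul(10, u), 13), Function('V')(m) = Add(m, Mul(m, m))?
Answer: Rational(20240, 49) ≈ 413.06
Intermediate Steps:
Function('V')(m) = Add(m, Pow(m, 2))
Function('h')(p, u) = Add(Rational(-11, 5), Mul(-2, u)) (Function('h')(p, u) = Add(Rational(2, 5), Mul(Rational(-1, 5), Add(Mul(10, u), 13))) = Add(Rational(2, 5), Mul(Rational(-1, 5), Add(13, Mul(10, u)))) = Add(Rational(2, 5), Add(Rational(-13, 5), Mul(-2, u))) = Add(Rational(-11, 5), Mul(-2, u)))
Add(-119, Mul(-145, Function('h')(1, Pow(Add(-1, Pow(Add(5, Function('V')(Add(-2, 3))), -1)), 2)))) = Add(-119, Mul(-145, Add(Rational(-11, 5), Mul(-2, Pow(Add(-1, Pow(Add(5, Mul(Add(-2, 3), Add(1, Add(-2, 3)))), -1)), 2))))) = Add(-119, Mul(-145, Add(Rational(-11, 5), Mul(-2, Pow(Add(-1, Pow(Add(5, Mul(1, Add(1, 1))), -1)), 2))))) = Add(-119, Mul(-145, Add(Rational(-11, 5), Mul(-2, Pow(Add(-1, Pow(Add(5, Mul(1, 2)), -1)), 2))))) = Add(-119, Mul(-145, Add(Rational(-11, 5), Mul(-2, Pow(Add(-1, Pow(Add(5, 2), -1)), 2))))) = Add(-119, Mul(-145, Add(Rational(-11, 5), Mul(-2, Pow(Add(-1, Pow(7, -1)), 2))))) = Add(-119, Mul(-145, Add(Rational(-11, 5), Mul(-2, Pow(Add(-1, Rational(1, 7)), 2))))) = Add(-119, Mul(-145, Add(Rational(-11, 5), Mul(-2, Pow(Rational(-6, 7), 2))))) = Add(-119, Mul(-145, Add(Rational(-11, 5), Mul(-2, Rational(36, 49))))) = Add(-119, Mul(-145, Add(Rational(-11, 5), Rational(-72, 49)))) = Add(-119, Mul(-145, Rational(-899, 245))) = Add(-119, Rational(26071, 49)) = Rational(20240, 49)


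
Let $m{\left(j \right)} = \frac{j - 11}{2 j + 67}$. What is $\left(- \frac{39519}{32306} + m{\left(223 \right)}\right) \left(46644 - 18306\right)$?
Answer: $- \frac{63403323125}{2762163} \approx -22954.0$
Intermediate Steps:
$m{\left(j \right)} = \frac{-11 + j}{67 + 2 j}$
$\left(- \frac{39519}{32306} + m{\left(223 \right)}\right) \left(46644 - 18306\right) = \left(- \frac{39519}{32306} + \frac{-11 + 223}{67 + 2 \cdot 223}\right) \left(46644 - 18306\right) = \left(\left(-39519\right) \frac{1}{32306} + \frac{1}{67 + 446} \cdot 212\right) 28338 = \left(- \frac{39519}{32306} + \frac{1}{513} \cdot 212\right) 28338 = \left(- \frac{39519}{32306} + \frac{212}{513}\right) 28338 = \left(- \frac{13424375}{16572978}\right) 28338 = - \frac{63403323125}{2762163}$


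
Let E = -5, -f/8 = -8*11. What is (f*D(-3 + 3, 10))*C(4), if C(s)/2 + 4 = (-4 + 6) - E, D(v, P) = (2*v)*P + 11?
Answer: 46464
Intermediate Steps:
f = 704 (f = -(-64)*11 = -8*(-88) = 704)
D(v, P) = 11 + 2*P*v (D(v, P) = 2*P*v + 11 = 11 + 2*P*v)
C(s) = 6 (C(s) = -8 + 2*((-4 + 6) - 1*(-5)) = -8 + 2*(2 + 5) = -8 + 2*7 = -8 + 14 = 6)
(f*D(-3 + 3, 10))*C(4) = (704*(11 + 2*10*(-3 + 3)))*6 = (704*(11 + 2*10*0))*6 = (704*(11 + 0))*6 = (704*11)*6 = 7744*6 = 46464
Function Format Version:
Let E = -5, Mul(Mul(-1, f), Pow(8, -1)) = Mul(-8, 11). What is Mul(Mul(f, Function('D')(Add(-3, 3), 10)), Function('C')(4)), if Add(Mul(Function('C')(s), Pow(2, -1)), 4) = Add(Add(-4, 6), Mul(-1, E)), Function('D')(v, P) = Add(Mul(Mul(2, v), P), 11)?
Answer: 46464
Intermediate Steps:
f = 704 (f = Mul(-8, Mul(-8, 11)) = Mul(-8, -88) = 704)
Function('D')(v, P) = Add(11, Mul(2, P, v)) (Function('D')(v, P) = Add(Mul(2, P, v), 11) = Add(11, Mul(2, P, v)))
Function('C')(s) = 6 (Function('C')(s) = Add(-8, Mul(2, Add(Add(-4, 6), Mul(-1, -5)))) = Add(-8, Mul(2, Add(2, 5))) = Add(-8, Mul(2, 7)) = Add(-8, 14) = 6)
Mul(Mul(f, Function('D')(Add(-3, 3), 10)), Function('C')(4)) = Mul(Mul(704, Add(11, Mul(2, 10, Add(-3, 3)))), 6) = Mul(Mul(704, Add(11, Mul(2, 10, 0))), 6) = Mul(Mul(704, Add(11, 0)), 6) = Mul(Mul(704, 11), 6) = Mul(7744, 6) = 46464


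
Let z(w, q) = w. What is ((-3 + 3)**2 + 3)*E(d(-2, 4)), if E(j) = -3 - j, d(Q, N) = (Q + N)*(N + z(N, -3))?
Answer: -57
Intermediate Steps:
d(Q, N) = 2*N*(N + Q) (d(Q, N) = (Q + N)*(N + N) = (N + Q)*(2*N) = 2*N*(N + Q))
((-3 + 3)**2 + 3)*E(d(-2, 4)) = ((-3 + 3)**2 + 3)*(-3 - 2*4*(4 - 2)) = (0**2 + 3)*(-3 - 2*4*2) = (0 + 3)*(-3 - 1*16) = 3*(-3 - 16) = 3*(-19) = -57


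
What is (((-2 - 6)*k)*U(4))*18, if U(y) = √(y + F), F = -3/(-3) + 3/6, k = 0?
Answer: 0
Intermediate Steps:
F = 3/2 (F = -3*(-⅓) + 3*(⅙) = 1 + ½ = 3/2 ≈ 1.5000)
U(y) = √(3/2 + y) (U(y) = √(y + 3/2) = √(3/2 + y))
(((-2 - 6)*k)*U(4))*18 = (((-2 - 6)*0)*(√(6 + 4*4)/2))*18 = ((-8*0)*(√(6 + 16)/2))*18 = (0*(√22/2))*18 = 0*18 = 0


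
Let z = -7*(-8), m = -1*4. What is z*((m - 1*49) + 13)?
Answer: -2240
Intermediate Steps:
m = -4
z = 56
z*((m - 1*49) + 13) = 56*((-4 - 1*49) + 13) = 56*((-4 - 49) + 13) = 56*(-53 + 13) = 56*(-40) = -2240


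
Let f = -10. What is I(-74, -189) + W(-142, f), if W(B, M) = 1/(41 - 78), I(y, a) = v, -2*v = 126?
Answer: -2332/37 ≈ -63.027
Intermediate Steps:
v = -63 (v = -½*126 = -63)
I(y, a) = -63
W(B, M) = -1/37 (W(B, M) = 1/(-37) = -1/37)
I(-74, -189) + W(-142, f) = -63 - 1/37 = -2332/37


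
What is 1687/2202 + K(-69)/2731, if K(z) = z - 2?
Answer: 4450855/6013662 ≈ 0.74012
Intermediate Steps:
K(z) = -2 + z
1687/2202 + K(-69)/2731 = 1687/2202 + (-2 - 69)/2731 = 1687*(1/2202) - 71*1/2731 = 1687/2202 - 71/2731 = 4450855/6013662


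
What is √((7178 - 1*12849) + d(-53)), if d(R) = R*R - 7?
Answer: I*√2869 ≈ 53.563*I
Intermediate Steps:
d(R) = -7 + R² (d(R) = R² - 7 = -7 + R²)
√((7178 - 1*12849) + d(-53)) = √((7178 - 1*12849) + (-7 + (-53)²)) = √((7178 - 12849) + (-7 + 2809)) = √(-5671 + 2802) = √(-2869) = I*√2869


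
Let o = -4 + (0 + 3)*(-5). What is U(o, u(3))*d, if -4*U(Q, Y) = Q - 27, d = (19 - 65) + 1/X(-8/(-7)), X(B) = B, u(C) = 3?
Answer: -8303/16 ≈ -518.94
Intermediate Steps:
o = -19 (o = -4 + 3*(-5) = -4 - 15 = -19)
d = -361/8 (d = (19 - 65) + 1/(-8/(-7)) = -46 + 1/(-8*(-⅐)) = -46 + 1/(8/7) = -46 + 7/8 = -361/8 ≈ -45.125)
U(Q, Y) = 27/4 - Q/4 (U(Q, Y) = -(Q - 27)/4 = -(-27 + Q)/4 = 27/4 - Q/4)
U(o, u(3))*d = (27/4 - ¼*(-19))*(-361/8) = (27/4 + 19/4)*(-361/8) = (23/2)*(-361/8) = -8303/16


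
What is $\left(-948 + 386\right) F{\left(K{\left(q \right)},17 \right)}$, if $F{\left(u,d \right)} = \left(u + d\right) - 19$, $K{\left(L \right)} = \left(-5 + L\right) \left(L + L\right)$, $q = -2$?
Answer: $-14612$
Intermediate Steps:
$K{\left(L \right)} = 2 L \left(-5 + L\right)$ ($K{\left(L \right)} = \left(-5 + L\right) 2 L = 2 L \left(-5 + L\right)$)
$F{\left(u,d \right)} = -19 + d + u$ ($F{\left(u,d \right)} = \left(d + u\right) - 19 = -19 + d + u$)
$\left(-948 + 386\right) F{\left(K{\left(q \right)},17 \right)} = \left(-948 + 386\right) \left(-19 + 17 + 2 \left(-2\right) \left(-5 - 2\right)\right) = - 562 \left(-19 + 17 + 2 \left(-2\right) \left(-7\right)\right) = - 562 \left(-19 + 17 + 28\right) = \left(-562\right) 26 = -14612$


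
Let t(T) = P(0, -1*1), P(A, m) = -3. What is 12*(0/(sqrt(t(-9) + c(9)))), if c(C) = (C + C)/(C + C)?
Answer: 0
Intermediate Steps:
c(C) = 1 (c(C) = (2*C)/((2*C)) = (2*C)*(1/(2*C)) = 1)
t(T) = -3
12*(0/(sqrt(t(-9) + c(9)))) = 12*(0/(sqrt(-3 + 1))) = 12*(0/(sqrt(-2))) = 12*(0/((I*sqrt(2)))) = 12*(0*(-I*sqrt(2)/2)) = 12*0 = 0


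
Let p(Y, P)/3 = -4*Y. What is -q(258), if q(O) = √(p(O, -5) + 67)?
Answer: -I*√3029 ≈ -55.036*I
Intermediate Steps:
p(Y, P) = -12*Y (p(Y, P) = 3*(-4*Y) = -12*Y)
q(O) = √(67 - 12*O) (q(O) = √(-12*O + 67) = √(67 - 12*O))
-q(258) = -√(67 - 12*258) = -√(67 - 3096) = -√(-3029) = -I*√3029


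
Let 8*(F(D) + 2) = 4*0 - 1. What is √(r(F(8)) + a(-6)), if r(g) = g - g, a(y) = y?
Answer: I*√6 ≈ 2.4495*I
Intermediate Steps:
F(D) = -17/8 (F(D) = -2 + (4*0 - 1)/8 = -2 + (0 - 1)/8 = -2 + (⅛)*(-1) = -2 - ⅛ = -17/8)
r(g) = 0
√(r(F(8)) + a(-6)) = √(0 - 6) = √(-6) = I*√6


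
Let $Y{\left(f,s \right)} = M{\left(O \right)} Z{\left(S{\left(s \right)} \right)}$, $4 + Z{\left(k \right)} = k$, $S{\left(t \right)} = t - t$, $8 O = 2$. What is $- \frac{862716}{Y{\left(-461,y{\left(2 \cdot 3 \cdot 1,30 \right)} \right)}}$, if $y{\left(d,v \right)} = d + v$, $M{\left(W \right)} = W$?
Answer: $862716$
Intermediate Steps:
$O = \frac{1}{4}$ ($O = \frac{1}{8} \cdot 2 = \frac{1}{4} \approx 0.25$)
$S{\left(t \right)} = 0$
$Z{\left(k \right)} = -4 + k$
$Y{\left(f,s \right)} = -1$ ($Y{\left(f,s \right)} = \frac{-4 + 0}{4} = \frac{1}{4} \left(-4\right) = -1$)
$- \frac{862716}{Y{\left(-461,y{\left(2 \cdot 3 \cdot 1,30 \right)} \right)}} = - \frac{862716}{-1} = \left(-862716\right) \left(-1\right) = 862716$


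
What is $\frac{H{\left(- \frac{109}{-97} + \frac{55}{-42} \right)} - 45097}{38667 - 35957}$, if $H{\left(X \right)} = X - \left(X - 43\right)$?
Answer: $- \frac{22527}{1355} \approx -16.625$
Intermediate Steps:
$H{\left(X \right)} = 43$ ($H{\left(X \right)} = X - \left(-43 + X\right) = 43$)
$\frac{H{\left(- \frac{109}{-97} + \frac{55}{-42} \right)} - 45097}{38667 - 35957} = \frac{43 - 45097}{38667 - 35957} = - \frac{45054}{2710} = \left(-45054\right) \frac{1}{2710} = - \frac{22527}{1355}$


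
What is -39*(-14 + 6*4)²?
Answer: -3900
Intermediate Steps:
-39*(-14 + 6*4)² = -39*(-14 + 24)² = -39*10² = -39*100 = -3900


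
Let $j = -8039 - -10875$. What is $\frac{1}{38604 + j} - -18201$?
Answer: $\frac{754249441}{41440} \approx 18201.0$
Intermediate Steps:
$j = 2836$ ($j = -8039 + 10875 = 2836$)
$\frac{1}{38604 + j} - -18201 = \frac{1}{38604 + 2836} - -18201 = \frac{1}{41440} + 18201 = \frac{754249441}{41440}$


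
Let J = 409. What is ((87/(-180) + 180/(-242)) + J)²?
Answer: 8764151705761/52707600 ≈ 1.6628e+5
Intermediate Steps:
((87/(-180) + 180/(-242)) + J)² = ((87/(-180) + 180/(-242)) + 409)² = ((87*(-1/180) + 180*(-1/242)) + 409)² = ((-29/60 - 90/121) + 409)² = (-8909/7260 + 409)² = (2960431/7260)² = 8764151705761/52707600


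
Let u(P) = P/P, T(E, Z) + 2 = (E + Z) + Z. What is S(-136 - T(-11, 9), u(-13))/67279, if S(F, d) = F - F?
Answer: 0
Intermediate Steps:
T(E, Z) = -2 + E + 2*Z (T(E, Z) = -2 + ((E + Z) + Z) = -2 + (E + 2*Z) = -2 + E + 2*Z)
u(P) = 1
S(F, d) = 0
S(-136 - T(-11, 9), u(-13))/67279 = 0/67279 = 0*(1/67279) = 0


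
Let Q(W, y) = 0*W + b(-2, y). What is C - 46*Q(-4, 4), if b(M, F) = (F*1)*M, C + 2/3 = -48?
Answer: 958/3 ≈ 319.33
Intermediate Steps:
C = -146/3 (C = -2/3 - 48 = -146/3 ≈ -48.667)
b(M, F) = F*M
Q(W, y) = -2*y (Q(W, y) = 0*W + y*(-2) = 0 - 2*y = -2*y)
C - 46*Q(-4, 4) = -146/3 - (-92)*4 = -146/3 - 46*(-8) = -146/3 + 368 = 958/3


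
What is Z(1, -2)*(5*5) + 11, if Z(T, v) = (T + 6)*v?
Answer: -339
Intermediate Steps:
Z(T, v) = v*(6 + T) (Z(T, v) = (6 + T)*v = v*(6 + T))
Z(1, -2)*(5*5) + 11 = (-2*(6 + 1))*(5*5) + 11 = -2*7*25 + 11 = -14*25 + 11 = -350 + 11 = -339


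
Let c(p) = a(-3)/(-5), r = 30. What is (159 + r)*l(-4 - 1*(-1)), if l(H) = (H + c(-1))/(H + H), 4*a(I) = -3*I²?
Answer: 2079/40 ≈ 51.975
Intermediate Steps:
a(I) = -3*I²/4 (a(I) = (-3*I²)/4 = -3*I²/4)
c(p) = 27/20 (c(p) = -¾*(-3)²/(-5) = -¾*9*(-⅕) = -27/4*(-⅕) = 27/20)
l(H) = (27/20 + H)/(2*H) (l(H) = (H + 27/20)/(H + H) = (27/20 + H)/((2*H)) = (27/20 + H)*(1/(2*H)) = (27/20 + H)/(2*H))
(159 + r)*l(-4 - 1*(-1)) = (159 + 30)*((27 + 20*(-4 - 1*(-1)))/(40*(-4 - 1*(-1)))) = 189*((27 + 20*(-4 + 1))/(40*(-4 + 1))) = 189*((1/40)*(27 + 20*(-3))/(-3)) = 189*((1/40)*(-⅓)*(27 - 60)) = 189*((1/40)*(-⅓)*(-33)) = 189*(11/40) = 2079/40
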